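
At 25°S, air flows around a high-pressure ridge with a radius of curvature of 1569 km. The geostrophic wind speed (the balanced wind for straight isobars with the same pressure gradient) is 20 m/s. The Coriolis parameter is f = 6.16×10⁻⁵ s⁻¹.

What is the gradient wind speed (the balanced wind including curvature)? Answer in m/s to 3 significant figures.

Around a high, pressure-gradient force acts outward with centrifugal, so Coriolis balances both:
fV = (1/ρ)|∂P/∂n| + V²/R  →  V² − fR·V + fR·V_g = 0
With fR = 6.16×10⁻⁵ × 1569×10³ m = 96.7 m/s:
V = [fR − √((fR)² − 4 fR V_g)]/2 = [96.7 − √(96.7² − 4×96.7×20)]/2 = 28.3 m/s
Supergeostrophic (V > V_g = 20 m/s), as expected around a high.

28.3 m/s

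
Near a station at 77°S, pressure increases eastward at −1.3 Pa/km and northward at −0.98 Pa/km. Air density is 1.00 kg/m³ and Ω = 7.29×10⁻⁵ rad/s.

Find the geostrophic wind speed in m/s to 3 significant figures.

11.5 m/s

Coriolis parameter at 77°S:
f = 2Ω sin φ = 2 × 7.29×10⁻⁵ × sin 77° = 1.42×10⁻⁴ s⁻¹
In the Southern Hemisphere f is negative: f = −1.42×10⁻⁴ s⁻¹.
Component geostrophic relations (x east, y north):
u_g = −(1/(fρ)) ∂P/∂y,  v_g = (1/(fρ)) ∂P/∂x
u_g = −(−0.98×10⁻³)/(−1.42×10⁻⁴ × 1.00) = −6.90 m/s;  v_g = (−1.3×10⁻³)/(−1.42×10⁻⁴ × 1.00) = 9.15 m/s
|V_g| = √(u_g² + v_g²) = 11.5 m/s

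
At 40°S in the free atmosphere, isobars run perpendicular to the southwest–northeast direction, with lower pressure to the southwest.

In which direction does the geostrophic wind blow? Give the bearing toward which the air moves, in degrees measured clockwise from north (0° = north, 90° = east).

The pressure-gradient force points toward the southwest (bearing 225°).
Geostrophic balance: in the Southern Hemisphere the Coriolis force deflects motion to the left, so the geostrophic wind blows 90° to the left of the pressure-gradient force (low pressure on the right).
Rotating 225° by 90° counterclockwise gives 135° — the wind blows toward the southeast.

135°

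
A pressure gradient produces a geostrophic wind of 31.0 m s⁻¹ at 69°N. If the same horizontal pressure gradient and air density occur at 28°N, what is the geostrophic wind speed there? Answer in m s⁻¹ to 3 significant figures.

61.6 m s⁻¹

With the same pressure gradient and density, V_g ∝ 1/f ∝ 1/sin φ.
V₂ = V₁ · sin φ₁ / sin φ₂ = 31.0 × sin 69° / sin 28°
V₂ = 31.0 × 0.9336/0.4695 = 61.6 m s⁻¹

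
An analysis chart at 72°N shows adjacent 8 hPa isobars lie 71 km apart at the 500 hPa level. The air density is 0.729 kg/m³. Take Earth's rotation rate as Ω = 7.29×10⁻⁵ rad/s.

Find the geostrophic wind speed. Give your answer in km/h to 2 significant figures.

Coriolis parameter at 72°N:
f = 2Ω sin φ = 2 × 7.29×10⁻⁵ × sin 72° = 1.39×10⁻⁴ s⁻¹
Pressure gradient: |∂P/∂n| = 800 Pa / 71000 m = 1.13×10⁻² Pa/m
Geostrophic balance (pressure-gradient force = Coriolis force):
V_g = (1/(fρ)) |∂P/∂n| = 1.13×10⁻² / (1.39×10⁻⁴ × 0.729) = 111 m/s
Converting: 111 m/s × 3.6 = 400 km/h

400 km/h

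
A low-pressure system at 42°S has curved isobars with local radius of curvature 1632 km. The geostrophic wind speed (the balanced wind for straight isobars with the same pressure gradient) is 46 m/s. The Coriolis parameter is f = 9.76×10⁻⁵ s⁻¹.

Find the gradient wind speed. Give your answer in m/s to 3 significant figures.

37.3 m/s

Around a low, centrifugal force acts outward with Coriolis, so pressure-gradient force balances both:
(1/ρ)|∂P/∂n| = fV + V²/R  →  V² + fR·V − fR·V_g = 0
With fR = 9.76×10⁻⁵ × 1632×10³ m = 159 m/s:
V = [−fR + √((fR)² + 4 fR V_g)]/2 = [−159 + √(159² + 4×159×46)]/2 = 37.3 m/s
Subgeostrophic (V < V_g = 46 m/s), as expected around a low.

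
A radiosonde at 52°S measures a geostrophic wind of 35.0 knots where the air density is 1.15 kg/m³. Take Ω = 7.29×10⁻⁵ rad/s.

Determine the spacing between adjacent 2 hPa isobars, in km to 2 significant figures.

84 km

Coriolis parameter at 52°S:
f = 2Ω sin φ = 2 × 7.29×10⁻⁵ × sin 52° = 1.15×10⁻⁴ s⁻¹
Wind speed in SI: 35.0 knots = 18.0 m/s
Geostrophic balance rearranged: |∂P/∂n| = f ρ V_g
|∂P/∂n| = 1.15×10⁻⁴ × 1.15 × 18.0 = 2.38×10⁻³ Pa/m
Isobar spacing: Δn = ΔP/|∂P/∂n| = 200 Pa / 2.38×10⁻³ Pa/m = 84069 m ≈ 84 km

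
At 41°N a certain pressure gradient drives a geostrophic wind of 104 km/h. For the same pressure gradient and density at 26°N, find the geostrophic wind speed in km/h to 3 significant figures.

156 km/h

With the same pressure gradient and density, V_g ∝ 1/f ∝ 1/sin φ.
V₂ = V₁ · sin φ₁ / sin φ₂ = 104 × sin 41° / sin 26°
V₂ = 104 × 0.6561/0.4384 = 156 km/h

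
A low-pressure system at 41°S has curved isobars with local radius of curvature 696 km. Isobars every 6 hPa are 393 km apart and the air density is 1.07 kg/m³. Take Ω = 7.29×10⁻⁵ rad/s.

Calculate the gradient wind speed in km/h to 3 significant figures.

45.2 km/h

Coriolis parameter at 41°S:
f = 2Ω sin φ = 2 × 7.29×10⁻⁵ × sin 41° = 9.57×10⁻⁵ s⁻¹
Pressure gradient: |∂P/∂n| = 600 Pa / 393000 m = 1.53×10⁻³ Pa/m
Geostrophic speed: V_g = |∂P/∂n|/(fρ) = 1.53×10⁻³/(9.57×10⁻⁵ × 1.07) = 14.9 m/s
Around a low, centrifugal force acts outward with Coriolis, so pressure-gradient force balances both:
(1/ρ)|∂P/∂n| = fV + V²/R  →  V² + fR·V − fR·V_g = 0
With fR = 9.57×10⁻⁵ × 696×10³ m = 66.6 m/s:
V = [−fR + √((fR)² + 4 fR V_g)]/2 = [−66.6 + √(66.6² + 4×66.6×14.9)]/2 = 12.6 m/s
Subgeostrophic (V < V_g = 14.9 m/s), as expected around a low.
Converting: 12.6 m/s × 3.6 = 45.2 km/h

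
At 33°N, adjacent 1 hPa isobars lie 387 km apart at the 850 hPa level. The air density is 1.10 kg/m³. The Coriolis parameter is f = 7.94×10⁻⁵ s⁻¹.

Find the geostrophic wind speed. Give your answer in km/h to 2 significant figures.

Pressure gradient: |∂P/∂n| = 100 Pa / 387000 m = 2.58×10⁻⁴ Pa/m
Geostrophic balance (pressure-gradient force = Coriolis force):
V_g = (1/(fρ)) |∂P/∂n| = 2.58×10⁻⁴ / (7.94×10⁻⁵ × 1.10) = 2.96 m/s
Converting: 2.96 m/s × 3.6 = 11 km/h

11 km/h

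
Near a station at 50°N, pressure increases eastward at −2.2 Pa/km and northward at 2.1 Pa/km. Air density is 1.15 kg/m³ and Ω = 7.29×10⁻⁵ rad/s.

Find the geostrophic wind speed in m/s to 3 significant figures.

23.7 m/s

Coriolis parameter at 50°N:
f = 2Ω sin φ = 2 × 7.29×10⁻⁵ × sin 50° = 1.12×10⁻⁴ s⁻¹
Component geostrophic relations (x east, y north):
u_g = −(1/(fρ)) ∂P/∂y,  v_g = (1/(fρ)) ∂P/∂x
u_g = −(2.1×10⁻³)/(1.12×10⁻⁴ × 1.15) = −16.3 m/s;  v_g = (−2.2×10⁻³)/(1.12×10⁻⁴ × 1.15) = −17.1 m/s
|V_g| = √(u_g² + v_g²) = 23.7 m/s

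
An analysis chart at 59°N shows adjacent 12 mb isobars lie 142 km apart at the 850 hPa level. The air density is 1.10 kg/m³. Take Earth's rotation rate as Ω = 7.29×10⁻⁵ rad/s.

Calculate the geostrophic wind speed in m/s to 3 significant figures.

61.5 m/s

Coriolis parameter at 59°N:
f = 2Ω sin φ = 2 × 7.29×10⁻⁵ × sin 59° = 1.25×10⁻⁴ s⁻¹
Pressure gradient: |∂P/∂n| = 1200 Pa / 142000 m = 8.45×10⁻³ Pa/m
Geostrophic balance (pressure-gradient force = Coriolis force):
V_g = (1/(fρ)) |∂P/∂n| = 8.45×10⁻³ / (1.25×10⁻⁴ × 1.10) = 61.5 m/s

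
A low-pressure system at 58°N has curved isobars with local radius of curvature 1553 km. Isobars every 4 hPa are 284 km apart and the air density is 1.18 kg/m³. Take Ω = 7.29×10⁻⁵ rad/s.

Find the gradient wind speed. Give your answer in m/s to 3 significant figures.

Coriolis parameter at 58°N:
f = 2Ω sin φ = 2 × 7.29×10⁻⁵ × sin 58° = 1.24×10⁻⁴ s⁻¹
Pressure gradient: |∂P/∂n| = 400 Pa / 284000 m = 1.41×10⁻³ Pa/m
Geostrophic speed: V_g = |∂P/∂n|/(fρ) = 1.41×10⁻³/(1.24×10⁻⁴ × 1.18) = 9.65 m/s
Around a low, centrifugal force acts outward with Coriolis, so pressure-gradient force balances both:
(1/ρ)|∂P/∂n| = fV + V²/R  →  V² + fR·V − fR·V_g = 0
With fR = 1.24×10⁻⁴ × 1553×10³ m = 192 m/s:
V = [−fR + √((fR)² + 4 fR V_g)]/2 = [−192 + √(192² + 4×192×9.65)]/2 = 9.21 m/s
Subgeostrophic (V < V_g = 9.65 m/s), as expected around a low.

9.21 m/s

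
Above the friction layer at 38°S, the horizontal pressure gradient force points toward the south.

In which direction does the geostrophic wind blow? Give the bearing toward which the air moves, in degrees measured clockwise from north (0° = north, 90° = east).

090°

The pressure-gradient force points toward the south (bearing 180°).
Geostrophic balance: in the Southern Hemisphere the Coriolis force deflects motion to the left, so the geostrophic wind blows 90° to the left of the pressure-gradient force (low pressure on the right).
Rotating 180° by 90° counterclockwise gives 090° — the wind blows toward the east.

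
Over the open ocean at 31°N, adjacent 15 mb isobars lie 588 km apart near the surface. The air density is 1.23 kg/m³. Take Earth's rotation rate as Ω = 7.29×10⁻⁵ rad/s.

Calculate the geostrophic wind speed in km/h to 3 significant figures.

99.4 km/h

Coriolis parameter at 31°N:
f = 2Ω sin φ = 2 × 7.29×10⁻⁵ × sin 31° = 7.51×10⁻⁵ s⁻¹
Pressure gradient: |∂P/∂n| = 1500 Pa / 588000 m = 2.55×10⁻³ Pa/m
Geostrophic balance (pressure-gradient force = Coriolis force):
V_g = (1/(fρ)) |∂P/∂n| = 2.55×10⁻³ / (7.51×10⁻⁵ × 1.23) = 27.6 m/s
Converting: 27.6 m/s × 3.6 = 99.4 km/h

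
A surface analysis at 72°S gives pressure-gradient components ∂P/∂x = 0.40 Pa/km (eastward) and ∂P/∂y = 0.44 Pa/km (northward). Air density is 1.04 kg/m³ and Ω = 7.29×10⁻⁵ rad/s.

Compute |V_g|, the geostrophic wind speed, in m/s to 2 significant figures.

Coriolis parameter at 72°S:
f = 2Ω sin φ = 2 × 7.29×10⁻⁵ × sin 72° = 1.39×10⁻⁴ s⁻¹
In the Southern Hemisphere f is negative: f = −1.39×10⁻⁴ s⁻¹.
Component geostrophic relations (x east, y north):
u_g = −(1/(fρ)) ∂P/∂y,  v_g = (1/(fρ)) ∂P/∂x
u_g = −(0.44×10⁻³)/(−1.39×10⁻⁴ × 1.04) = 3.05 m/s;  v_g = (0.40×10⁻³)/(−1.39×10⁻⁴ × 1.04) = −2.77 m/s
|V_g| = √(u_g² + v_g²) = 4.12 m/s

4.1 m/s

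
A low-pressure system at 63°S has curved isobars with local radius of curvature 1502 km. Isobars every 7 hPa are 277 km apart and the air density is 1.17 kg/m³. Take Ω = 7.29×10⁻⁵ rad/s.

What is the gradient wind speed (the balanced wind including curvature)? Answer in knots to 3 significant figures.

30.0 knots

Coriolis parameter at 63°S:
f = 2Ω sin φ = 2 × 7.29×10⁻⁵ × sin 63° = 1.30×10⁻⁴ s⁻¹
Pressure gradient: |∂P/∂n| = 700 Pa / 277000 m = 2.53×10⁻³ Pa/m
Geostrophic speed: V_g = |∂P/∂n|/(fρ) = 2.53×10⁻³/(1.30×10⁻⁴ × 1.17) = 16.6 m/s
Around a low, centrifugal force acts outward with Coriolis, so pressure-gradient force balances both:
(1/ρ)|∂P/∂n| = fV + V²/R  →  V² + fR·V − fR·V_g = 0
With fR = 1.30×10⁻⁴ × 1502×10³ m = 195 m/s:
V = [−fR + √((fR)² + 4 fR V_g)]/2 = [−195 + √(195² + 4×195×16.6)]/2 = 15.4 m/s
Subgeostrophic (V < V_g = 16.6 m/s), as expected around a low.
Converting: 15.4 m/s × 1.944 = 30.0 knots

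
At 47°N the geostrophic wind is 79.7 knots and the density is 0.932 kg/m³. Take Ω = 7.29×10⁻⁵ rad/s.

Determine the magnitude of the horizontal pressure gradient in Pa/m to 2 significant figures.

4.1×10⁻³ Pa/m

Coriolis parameter at 47°N:
f = 2Ω sin φ = 2 × 7.29×10⁻⁵ × sin 47° = 1.07×10⁻⁴ s⁻¹
Wind speed in SI: 79.7 knots = 41.0 m/s
Geostrophic balance rearranged: |∂P/∂n| = f ρ V_g
|∂P/∂n| = 1.07×10⁻⁴ × 0.932 × 41.0 = 4.07×10⁻³ Pa/m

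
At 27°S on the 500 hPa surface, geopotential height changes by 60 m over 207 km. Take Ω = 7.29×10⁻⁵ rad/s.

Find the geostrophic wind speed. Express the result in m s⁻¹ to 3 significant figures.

Coriolis parameter at 27°S:
f = 2Ω sin φ = 2 × 7.29×10⁻⁵ × sin 27° = 6.62×10⁻⁵ s⁻¹
Height gradient: |∂Z/∂n| = 60 m / 207000 m = 2.90×10⁻⁴
On a pressure surface, geostrophic balance gives V_g = (g/f)|∂Z/∂n|:
V_g = 9.81 × 2.90×10⁻⁴ / 6.62×10⁻⁵ = 43.0 m/s

43.0 m s⁻¹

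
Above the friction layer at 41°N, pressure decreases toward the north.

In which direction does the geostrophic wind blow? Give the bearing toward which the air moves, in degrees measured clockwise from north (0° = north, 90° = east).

The pressure-gradient force points toward the north (bearing 000°).
Geostrophic balance: in the Northern Hemisphere the Coriolis force deflects motion to the right, so the geostrophic wind blows 90° to the right of the pressure-gradient force (low pressure on the left).
Rotating 000° by 90° clockwise gives 090° — the wind blows toward the east.

090°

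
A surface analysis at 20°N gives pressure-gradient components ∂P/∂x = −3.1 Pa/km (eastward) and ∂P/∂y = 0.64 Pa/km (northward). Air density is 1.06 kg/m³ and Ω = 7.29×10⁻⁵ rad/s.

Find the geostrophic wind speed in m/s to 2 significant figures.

Coriolis parameter at 20°N:
f = 2Ω sin φ = 2 × 7.29×10⁻⁵ × sin 20° = 4.99×10⁻⁵ s⁻¹
Component geostrophic relations (x east, y north):
u_g = −(1/(fρ)) ∂P/∂y,  v_g = (1/(fρ)) ∂P/∂x
u_g = −(0.64×10⁻³)/(4.99×10⁻⁵ × 1.06) = −12.1 m/s;  v_g = (−3.1×10⁻³)/(4.99×10⁻⁵ × 1.06) = −58.6 m/s
|V_g| = √(u_g² + v_g²) = 59.9 m/s

60 m/s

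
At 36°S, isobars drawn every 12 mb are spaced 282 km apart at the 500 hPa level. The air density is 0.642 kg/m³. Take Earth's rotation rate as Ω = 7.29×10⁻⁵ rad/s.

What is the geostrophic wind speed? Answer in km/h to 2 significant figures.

Coriolis parameter at 36°S:
f = 2Ω sin φ = 2 × 7.29×10⁻⁵ × sin 36° = 8.57×10⁻⁵ s⁻¹
Pressure gradient: |∂P/∂n| = 1200 Pa / 282000 m = 4.26×10⁻³ Pa/m
Geostrophic balance (pressure-gradient force = Coriolis force):
V_g = (1/(fρ)) |∂P/∂n| = 4.26×10⁻³ / (8.57×10⁻⁵ × 0.642) = 77.3 m/s
Converting: 77.3 m/s × 3.6 = 280 km/h

280 km/h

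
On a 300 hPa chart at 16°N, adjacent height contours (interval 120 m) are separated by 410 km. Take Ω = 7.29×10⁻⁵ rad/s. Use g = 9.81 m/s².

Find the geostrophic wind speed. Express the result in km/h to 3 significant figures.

Coriolis parameter at 16°N:
f = 2Ω sin φ = 2 × 7.29×10⁻⁵ × sin 16° = 4.02×10⁻⁵ s⁻¹
Height gradient: |∂Z/∂n| = 120 m / 410000 m = 2.93×10⁻⁴
On a pressure surface, geostrophic balance gives V_g = (g/f)|∂Z/∂n|:
V_g = 9.81 × 2.93×10⁻⁴ / 4.02×10⁻⁵ = 71.4 m/s
Converting: 71.4 m/s × 3.6 = 257 km/h

257 km/h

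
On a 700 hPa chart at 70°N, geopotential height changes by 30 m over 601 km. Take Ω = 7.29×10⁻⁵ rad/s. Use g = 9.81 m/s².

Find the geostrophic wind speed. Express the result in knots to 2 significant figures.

Coriolis parameter at 70°N:
f = 2Ω sin φ = 2 × 7.29×10⁻⁵ × sin 70° = 1.37×10⁻⁴ s⁻¹
Height gradient: |∂Z/∂n| = 30 m / 601000 m = 4.99×10⁻⁵
On a pressure surface, geostrophic balance gives V_g = (g/f)|∂Z/∂n|:
V_g = 9.81 × 4.99×10⁻⁵ / 1.37×10⁻⁴ = 3.57 m/s
Converting: 3.57 m/s × 1.944 = 6.9 knots

6.9 knots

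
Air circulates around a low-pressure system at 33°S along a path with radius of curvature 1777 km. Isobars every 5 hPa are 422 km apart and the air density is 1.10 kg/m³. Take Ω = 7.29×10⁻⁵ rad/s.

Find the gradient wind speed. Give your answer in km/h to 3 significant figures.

Coriolis parameter at 33°S:
f = 2Ω sin φ = 2 × 7.29×10⁻⁵ × sin 33° = 7.94×10⁻⁵ s⁻¹
Pressure gradient: |∂P/∂n| = 500 Pa / 422000 m = 1.18×10⁻³ Pa/m
Geostrophic speed: V_g = |∂P/∂n|/(fρ) = 1.18×10⁻³/(7.94×10⁻⁵ × 1.10) = 13.6 m/s
Around a low, centrifugal force acts outward with Coriolis, so pressure-gradient force balances both:
(1/ρ)|∂P/∂n| = fV + V²/R  →  V² + fR·V − fR·V_g = 0
With fR = 7.94×10⁻⁵ × 1777×10³ m = 141 m/s:
V = [−fR + √((fR)² + 4 fR V_g)]/2 = [−141 + √(141² + 4×141×13.6)]/2 = 12.5 m/s
Subgeostrophic (V < V_g = 13.6 m/s), as expected around a low.
Converting: 12.5 m/s × 3.6 = 44.9 km/h

44.9 km/h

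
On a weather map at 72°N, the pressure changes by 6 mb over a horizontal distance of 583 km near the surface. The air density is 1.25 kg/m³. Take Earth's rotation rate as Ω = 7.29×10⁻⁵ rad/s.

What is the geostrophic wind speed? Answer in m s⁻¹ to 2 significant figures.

5.9 m s⁻¹

Coriolis parameter at 72°N:
f = 2Ω sin φ = 2 × 7.29×10⁻⁵ × sin 72° = 1.39×10⁻⁴ s⁻¹
Pressure gradient: |∂P/∂n| = 600 Pa / 583000 m = 1.03×10⁻³ Pa/m
Geostrophic balance (pressure-gradient force = Coriolis force):
V_g = (1/(fρ)) |∂P/∂n| = 1.03×10⁻³ / (1.39×10⁻⁴ × 1.25) = 5.94 m/s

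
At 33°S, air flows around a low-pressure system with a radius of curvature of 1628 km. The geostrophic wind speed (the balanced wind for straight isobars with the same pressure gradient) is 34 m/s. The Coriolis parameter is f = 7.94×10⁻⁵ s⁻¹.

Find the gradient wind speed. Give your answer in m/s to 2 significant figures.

Around a low, centrifugal force acts outward with Coriolis, so pressure-gradient force balances both:
(1/ρ)|∂P/∂n| = fV + V²/R  →  V² + fR·V − fR·V_g = 0
With fR = 7.94×10⁻⁵ × 1628×10³ m = 129 m/s:
V = [−fR + √((fR)² + 4 fR V_g)]/2 = [−129 + √(129² + 4×129×34)]/2 = 28 m/s
Subgeostrophic (V < V_g = 34 m/s), as expected around a low.

28 m/s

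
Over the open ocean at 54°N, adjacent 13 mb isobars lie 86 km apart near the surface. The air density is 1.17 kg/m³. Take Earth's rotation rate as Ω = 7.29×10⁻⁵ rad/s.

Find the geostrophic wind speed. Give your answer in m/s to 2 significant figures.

Coriolis parameter at 54°N:
f = 2Ω sin φ = 2 × 7.29×10⁻⁵ × sin 54° = 1.18×10⁻⁴ s⁻¹
Pressure gradient: |∂P/∂n| = 1300 Pa / 86000 m = 1.51×10⁻² Pa/m
Geostrophic balance (pressure-gradient force = Coriolis force):
V_g = (1/(fρ)) |∂P/∂n| = 1.51×10⁻² / (1.18×10⁻⁴ × 1.17) = 110 m/s

110 m/s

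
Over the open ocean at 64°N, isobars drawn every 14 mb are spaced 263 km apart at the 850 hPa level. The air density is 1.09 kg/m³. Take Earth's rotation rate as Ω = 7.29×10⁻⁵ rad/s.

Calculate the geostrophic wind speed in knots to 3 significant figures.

72.4 knots

Coriolis parameter at 64°N:
f = 2Ω sin φ = 2 × 7.29×10⁻⁵ × sin 64° = 1.31×10⁻⁴ s⁻¹
Pressure gradient: |∂P/∂n| = 1400 Pa / 263000 m = 5.32×10⁻³ Pa/m
Geostrophic balance (pressure-gradient force = Coriolis force):
V_g = (1/(fρ)) |∂P/∂n| = 5.32×10⁻³ / (1.31×10⁻⁴ × 1.09) = 37.3 m/s
Converting: 37.3 m/s × 1.944 = 72.4 knots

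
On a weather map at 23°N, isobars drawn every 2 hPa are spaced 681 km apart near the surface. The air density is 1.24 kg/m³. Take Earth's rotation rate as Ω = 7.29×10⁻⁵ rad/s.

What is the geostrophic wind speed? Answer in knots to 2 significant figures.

Coriolis parameter at 23°N:
f = 2Ω sin φ = 2 × 7.29×10⁻⁵ × sin 23° = 5.70×10⁻⁵ s⁻¹
Pressure gradient: |∂P/∂n| = 200 Pa / 681000 m = 2.94×10⁻⁴ Pa/m
Geostrophic balance (pressure-gradient force = Coriolis force):
V_g = (1/(fρ)) |∂P/∂n| = 2.94×10⁻⁴ / (5.70×10⁻⁵ × 1.24) = 4.16 m/s
Converting: 4.16 m/s × 1.944 = 8.1 knots

8.1 knots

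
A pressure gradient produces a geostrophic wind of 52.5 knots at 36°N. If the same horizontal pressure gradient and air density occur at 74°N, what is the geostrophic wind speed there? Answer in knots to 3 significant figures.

32.1 knots

With the same pressure gradient and density, V_g ∝ 1/f ∝ 1/sin φ.
V₂ = V₁ · sin φ₁ / sin φ₂ = 52.5 × sin 36° / sin 74°
V₂ = 52.5 × 0.5878/0.9613 = 32.1 knots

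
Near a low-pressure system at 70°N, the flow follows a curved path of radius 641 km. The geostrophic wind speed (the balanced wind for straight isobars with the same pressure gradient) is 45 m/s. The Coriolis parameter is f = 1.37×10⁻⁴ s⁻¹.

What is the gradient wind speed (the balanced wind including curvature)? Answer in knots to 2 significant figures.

Around a low, centrifugal force acts outward with Coriolis, so pressure-gradient force balances both:
(1/ρ)|∂P/∂n| = fV + V²/R  →  V² + fR·V − fR·V_g = 0
With fR = 1.37×10⁻⁴ × 641×10³ m = 87.8 m/s:
V = [−fR + √((fR)² + 4 fR V_g)]/2 = [−87.8 + √(87.8² + 4×87.8×45)]/2 = 32.8 m/s
Subgeostrophic (V < V_g = 45 m/s), as expected around a low.
Converting: 32.8 m/s × 1.944 = 64 knots

64 knots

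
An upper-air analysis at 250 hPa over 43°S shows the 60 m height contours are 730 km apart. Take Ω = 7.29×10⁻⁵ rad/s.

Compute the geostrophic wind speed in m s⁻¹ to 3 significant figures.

8.11 m s⁻¹

Coriolis parameter at 43°S:
f = 2Ω sin φ = 2 × 7.29×10⁻⁵ × sin 43° = 9.94×10⁻⁵ s⁻¹
Height gradient: |∂Z/∂n| = 60 m / 730000 m = 8.22×10⁻⁵
On a pressure surface, geostrophic balance gives V_g = (g/f)|∂Z/∂n|:
V_g = 9.81 × 8.22×10⁻⁵ / 9.94×10⁻⁵ = 8.11 m/s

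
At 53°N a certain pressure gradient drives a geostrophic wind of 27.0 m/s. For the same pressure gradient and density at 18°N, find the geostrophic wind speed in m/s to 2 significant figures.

70 m/s

With the same pressure gradient and density, V_g ∝ 1/f ∝ 1/sin φ.
V₂ = V₁ · sin φ₁ / sin φ₂ = 27.0 × sin 53° / sin 18°
V₂ = 27.0 × 0.7986/0.3090 = 70 m/s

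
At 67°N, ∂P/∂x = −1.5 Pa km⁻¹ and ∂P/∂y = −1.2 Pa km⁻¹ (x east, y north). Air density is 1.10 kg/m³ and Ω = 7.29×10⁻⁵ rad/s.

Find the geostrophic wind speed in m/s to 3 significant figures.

Coriolis parameter at 67°N:
f = 2Ω sin φ = 2 × 7.29×10⁻⁵ × sin 67° = 1.34×10⁻⁴ s⁻¹
Component geostrophic relations (x east, y north):
u_g = −(1/(fρ)) ∂P/∂y,  v_g = (1/(fρ)) ∂P/∂x
u_g = −(−1.2×10⁻³)/(1.34×10⁻⁴ × 1.10) = 8.13 m/s;  v_g = (−1.5×10⁻³)/(1.34×10⁻⁴ × 1.10) = −10.2 m/s
|V_g| = √(u_g² + v_g²) = 13.0 m/s

13.0 m/s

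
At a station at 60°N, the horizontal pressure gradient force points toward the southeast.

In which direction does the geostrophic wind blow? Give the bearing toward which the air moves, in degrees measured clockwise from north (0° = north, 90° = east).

The pressure-gradient force points toward the southeast (bearing 135°).
Geostrophic balance: in the Northern Hemisphere the Coriolis force deflects motion to the right, so the geostrophic wind blows 90° to the right of the pressure-gradient force (low pressure on the left).
Rotating 135° by 90° clockwise gives 225° — the wind blows toward the southwest.

225°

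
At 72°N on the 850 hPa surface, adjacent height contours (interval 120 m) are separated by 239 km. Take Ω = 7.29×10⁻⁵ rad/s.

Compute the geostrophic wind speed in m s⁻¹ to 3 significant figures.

35.5 m s⁻¹

Coriolis parameter at 72°N:
f = 2Ω sin φ = 2 × 7.29×10⁻⁵ × sin 72° = 1.39×10⁻⁴ s⁻¹
Height gradient: |∂Z/∂n| = 120 m / 239000 m = 5.02×10⁻⁴
On a pressure surface, geostrophic balance gives V_g = (g/f)|∂Z/∂n|:
V_g = 9.81 × 5.02×10⁻⁴ / 1.39×10⁻⁴ = 35.5 m/s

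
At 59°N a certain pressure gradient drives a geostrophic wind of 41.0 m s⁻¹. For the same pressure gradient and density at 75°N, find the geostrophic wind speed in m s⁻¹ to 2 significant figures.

36 m s⁻¹

With the same pressure gradient and density, V_g ∝ 1/f ∝ 1/sin φ.
V₂ = V₁ · sin φ₁ / sin φ₂ = 41.0 × sin 59° / sin 75°
V₂ = 41.0 × 0.8572/0.9659 = 36 m s⁻¹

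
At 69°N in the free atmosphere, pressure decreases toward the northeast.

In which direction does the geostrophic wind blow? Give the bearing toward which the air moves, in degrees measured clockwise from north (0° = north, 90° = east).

135°

The pressure-gradient force points toward the northeast (bearing 045°).
Geostrophic balance: in the Northern Hemisphere the Coriolis force deflects motion to the right, so the geostrophic wind blows 90° to the right of the pressure-gradient force (low pressure on the left).
Rotating 045° by 90° clockwise gives 135° — the wind blows toward the southeast.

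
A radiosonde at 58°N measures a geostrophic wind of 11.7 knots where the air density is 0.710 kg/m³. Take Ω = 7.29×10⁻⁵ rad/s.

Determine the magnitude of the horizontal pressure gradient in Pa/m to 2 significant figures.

5.3×10⁻⁴ Pa/m

Coriolis parameter at 58°N:
f = 2Ω sin φ = 2 × 7.29×10⁻⁵ × sin 58° = 1.24×10⁻⁴ s⁻¹
Wind speed in SI: 11.7 knots = 6.02 m/s
Geostrophic balance rearranged: |∂P/∂n| = f ρ V_g
|∂P/∂n| = 1.24×10⁻⁴ × 0.710 × 6.02 = 5.28×10⁻⁴ Pa/m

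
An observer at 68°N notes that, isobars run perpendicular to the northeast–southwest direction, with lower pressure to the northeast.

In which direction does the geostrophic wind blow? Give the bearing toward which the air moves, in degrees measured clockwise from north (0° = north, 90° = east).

The pressure-gradient force points toward the northeast (bearing 045°).
Geostrophic balance: in the Northern Hemisphere the Coriolis force deflects motion to the right, so the geostrophic wind blows 90° to the right of the pressure-gradient force (low pressure on the left).
Rotating 045° by 90° clockwise gives 135° — the wind blows toward the southeast.

135°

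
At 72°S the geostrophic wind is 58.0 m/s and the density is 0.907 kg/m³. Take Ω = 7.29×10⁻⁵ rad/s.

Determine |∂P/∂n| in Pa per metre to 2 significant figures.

7.3×10⁻³ Pa/m

Coriolis parameter at 72°S:
f = 2Ω sin φ = 2 × 7.29×10⁻⁵ × sin 72° = 1.39×10⁻⁴ s⁻¹
Geostrophic balance rearranged: |∂P/∂n| = f ρ V_g
|∂P/∂n| = 1.39×10⁻⁴ × 0.907 × 58.0 = 7.29×10⁻³ Pa/m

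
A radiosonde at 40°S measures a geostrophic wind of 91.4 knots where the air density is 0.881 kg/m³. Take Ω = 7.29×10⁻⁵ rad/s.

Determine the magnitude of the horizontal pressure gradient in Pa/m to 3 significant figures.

3.88×10⁻³ Pa/m

Coriolis parameter at 40°S:
f = 2Ω sin φ = 2 × 7.29×10⁻⁵ × sin 40° = 9.37×10⁻⁵ s⁻¹
Wind speed in SI: 91.4 knots = 47.0 m/s
Geostrophic balance rearranged: |∂P/∂n| = f ρ V_g
|∂P/∂n| = 9.37×10⁻⁵ × 0.881 × 47.0 = 3.88×10⁻³ Pa/m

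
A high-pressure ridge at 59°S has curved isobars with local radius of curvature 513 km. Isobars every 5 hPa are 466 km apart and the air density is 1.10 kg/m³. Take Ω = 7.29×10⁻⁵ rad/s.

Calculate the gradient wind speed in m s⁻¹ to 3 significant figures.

9.10 m s⁻¹

Coriolis parameter at 59°S:
f = 2Ω sin φ = 2 × 7.29×10⁻⁵ × sin 59° = 1.25×10⁻⁴ s⁻¹
Pressure gradient: |∂P/∂n| = 500 Pa / 466000 m = 1.07×10⁻³ Pa/m
Geostrophic speed: V_g = |∂P/∂n|/(fρ) = 1.07×10⁻³/(1.25×10⁻⁴ × 1.10) = 7.80 m/s
Around a high, pressure-gradient force acts outward with centrifugal, so Coriolis balances both:
fV = (1/ρ)|∂P/∂n| + V²/R  →  V² − fR·V + fR·V_g = 0
With fR = 1.25×10⁻⁴ × 513×10³ m = 64.1 m/s:
V = [fR − √((fR)² − 4 fR V_g)]/2 = [64.1 − √(64.1² − 4×64.1×7.8)]/2 = 9.1 m/s
Supergeostrophic (V > V_g = 7.8 m/s), as expected around a high.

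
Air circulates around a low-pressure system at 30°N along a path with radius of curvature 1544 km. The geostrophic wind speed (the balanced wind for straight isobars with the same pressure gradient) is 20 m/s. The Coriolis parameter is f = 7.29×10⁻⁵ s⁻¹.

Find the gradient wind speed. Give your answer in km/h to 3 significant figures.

Around a low, centrifugal force acts outward with Coriolis, so pressure-gradient force balances both:
(1/ρ)|∂P/∂n| = fV + V²/R  →  V² + fR·V − fR·V_g = 0
With fR = 7.29×10⁻⁵ × 1544×10³ m = 113 m/s:
V = [−fR + √((fR)² + 4 fR V_g)]/2 = [−113 + √(113² + 4×113×20)]/2 = 17.3 m/s
Subgeostrophic (V < V_g = 20 m/s), as expected around a low.
Converting: 17.3 m/s × 3.6 = 62.4 km/h

62.4 km/h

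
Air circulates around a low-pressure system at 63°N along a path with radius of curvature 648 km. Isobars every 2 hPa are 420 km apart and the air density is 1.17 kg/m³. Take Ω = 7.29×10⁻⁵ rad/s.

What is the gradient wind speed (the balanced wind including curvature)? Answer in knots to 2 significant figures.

Coriolis parameter at 63°N:
f = 2Ω sin φ = 2 × 7.29×10⁻⁵ × sin 63° = 1.30×10⁻⁴ s⁻¹
Pressure gradient: |∂P/∂n| = 200 Pa / 420000 m = 4.76×10⁻⁴ Pa/m
Geostrophic speed: V_g = |∂P/∂n|/(fρ) = 4.76×10⁻⁴/(1.30×10⁻⁴ × 1.17) = 3.13 m/s
Around a low, centrifugal force acts outward with Coriolis, so pressure-gradient force balances both:
(1/ρ)|∂P/∂n| = fV + V²/R  →  V² + fR·V − fR·V_g = 0
With fR = 1.30×10⁻⁴ × 648×10³ m = 84.2 m/s:
V = [−fR + √((fR)² + 4 fR V_g)]/2 = [−84.2 + √(84.2² + 4×84.2×3.13)]/2 = 3.02 m/s
Subgeostrophic (V < V_g = 3.13 m/s), as expected around a low.
Converting: 3.02 m/s × 1.944 = 5.9 knots

5.9 knots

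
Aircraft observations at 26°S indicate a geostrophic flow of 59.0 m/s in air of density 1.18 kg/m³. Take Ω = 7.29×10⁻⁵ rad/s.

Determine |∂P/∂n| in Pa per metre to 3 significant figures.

Coriolis parameter at 26°S:
f = 2Ω sin φ = 2 × 7.29×10⁻⁵ × sin 26° = 6.39×10⁻⁵ s⁻¹
Geostrophic balance rearranged: |∂P/∂n| = f ρ V_g
|∂P/∂n| = 6.39×10⁻⁵ × 1.18 × 59.0 = 4.45×10⁻³ Pa/m

4.45×10⁻³ Pa/m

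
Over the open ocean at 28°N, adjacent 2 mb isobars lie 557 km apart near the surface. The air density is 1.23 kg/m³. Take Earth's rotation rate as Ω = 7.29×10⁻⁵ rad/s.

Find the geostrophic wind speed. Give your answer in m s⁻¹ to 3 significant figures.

4.26 m s⁻¹

Coriolis parameter at 28°N:
f = 2Ω sin φ = 2 × 7.29×10⁻⁵ × sin 28° = 6.84×10⁻⁵ s⁻¹
Pressure gradient: |∂P/∂n| = 200 Pa / 557000 m = 3.59×10⁻⁴ Pa/m
Geostrophic balance (pressure-gradient force = Coriolis force):
V_g = (1/(fρ)) |∂P/∂n| = 3.59×10⁻⁴ / (6.84×10⁻⁵ × 1.23) = 4.26 m/s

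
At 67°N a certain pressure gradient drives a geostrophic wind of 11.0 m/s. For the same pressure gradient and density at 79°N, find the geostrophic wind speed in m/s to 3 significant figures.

10.3 m/s

With the same pressure gradient and density, V_g ∝ 1/f ∝ 1/sin φ.
V₂ = V₁ · sin φ₁ / sin φ₂ = 11.0 × sin 67° / sin 79°
V₂ = 11.0 × 0.9205/0.9816 = 10.3 m/s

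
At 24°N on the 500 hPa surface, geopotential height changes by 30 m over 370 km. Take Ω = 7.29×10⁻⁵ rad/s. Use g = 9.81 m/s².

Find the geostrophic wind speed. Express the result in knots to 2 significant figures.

26 knots

Coriolis parameter at 24°N:
f = 2Ω sin φ = 2 × 7.29×10⁻⁵ × sin 24° = 5.93×10⁻⁵ s⁻¹
Height gradient: |∂Z/∂n| = 30 m / 370000 m = 8.11×10⁻⁵
On a pressure surface, geostrophic balance gives V_g = (g/f)|∂Z/∂n|:
V_g = 9.81 × 8.11×10⁻⁵ / 5.93×10⁻⁵ = 13.4 m/s
Converting: 13.4 m/s × 1.944 = 26 knots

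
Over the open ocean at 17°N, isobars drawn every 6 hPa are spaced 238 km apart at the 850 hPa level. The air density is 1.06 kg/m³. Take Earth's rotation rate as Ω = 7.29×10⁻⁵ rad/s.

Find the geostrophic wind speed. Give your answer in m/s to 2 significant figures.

Coriolis parameter at 17°N:
f = 2Ω sin φ = 2 × 7.29×10⁻⁵ × sin 17° = 4.26×10⁻⁵ s⁻¹
Pressure gradient: |∂P/∂n| = 600 Pa / 238000 m = 2.52×10⁻³ Pa/m
Geostrophic balance (pressure-gradient force = Coriolis force):
V_g = (1/(fρ)) |∂P/∂n| = 2.52×10⁻³ / (4.26×10⁻⁵ × 1.06) = 55.8 m/s

56 m/s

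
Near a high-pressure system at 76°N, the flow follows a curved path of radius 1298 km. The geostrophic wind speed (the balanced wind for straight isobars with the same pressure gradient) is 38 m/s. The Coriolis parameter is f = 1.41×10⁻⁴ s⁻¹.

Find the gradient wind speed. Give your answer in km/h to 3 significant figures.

Around a high, pressure-gradient force acts outward with centrifugal, so Coriolis balances both:
fV = (1/ρ)|∂P/∂n| + V²/R  →  V² − fR·V + fR·V_g = 0
With fR = 1.41×10⁻⁴ × 1298×10³ m = 183 m/s:
V = [fR − √((fR)² − 4 fR V_g)]/2 = [183 − √(183² − 4×183×38)]/2 = 53.8 m/s
Supergeostrophic (V > V_g = 38 m/s), as expected around a high.
Converting: 53.8 m/s × 3.6 = 194 km/h

194 km/h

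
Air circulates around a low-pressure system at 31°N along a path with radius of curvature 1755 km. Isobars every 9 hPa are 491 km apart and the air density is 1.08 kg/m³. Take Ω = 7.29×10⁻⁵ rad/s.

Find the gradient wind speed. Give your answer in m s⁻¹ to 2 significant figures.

Coriolis parameter at 31°N:
f = 2Ω sin φ = 2 × 7.29×10⁻⁵ × sin 31° = 7.51×10⁻⁵ s⁻¹
Pressure gradient: |∂P/∂n| = 900 Pa / 491000 m = 1.83×10⁻³ Pa/m
Geostrophic speed: V_g = |∂P/∂n|/(fρ) = 1.83×10⁻³/(7.51×10⁻⁵ × 1.08) = 22.6 m/s
Around a low, centrifugal force acts outward with Coriolis, so pressure-gradient force balances both:
(1/ρ)|∂P/∂n| = fV + V²/R  →  V² + fR·V − fR·V_g = 0
With fR = 7.51×10⁻⁵ × 1755×10³ m = 132 m/s:
V = [−fR + √((fR)² + 4 fR V_g)]/2 = [−132 + √(132² + 4×132×22.6)]/2 = 19.7 m/s
Subgeostrophic (V < V_g = 22.6 m/s), as expected around a low.

20 m s⁻¹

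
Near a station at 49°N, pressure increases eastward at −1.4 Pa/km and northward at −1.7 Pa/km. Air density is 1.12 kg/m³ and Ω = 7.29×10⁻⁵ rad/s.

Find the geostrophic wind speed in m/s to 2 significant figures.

Coriolis parameter at 49°N:
f = 2Ω sin φ = 2 × 7.29×10⁻⁵ × sin 49° = 1.10×10⁻⁴ s⁻¹
Component geostrophic relations (x east, y north):
u_g = −(1/(fρ)) ∂P/∂y,  v_g = (1/(fρ)) ∂P/∂x
u_g = −(−1.7×10⁻³)/(1.10×10⁻⁴ × 1.12) = 13.8 m/s;  v_g = (−1.4×10⁻³)/(1.10×10⁻⁴ × 1.12) = −11.4 m/s
|V_g| = √(u_g² + v_g²) = 17.9 m/s

18 m/s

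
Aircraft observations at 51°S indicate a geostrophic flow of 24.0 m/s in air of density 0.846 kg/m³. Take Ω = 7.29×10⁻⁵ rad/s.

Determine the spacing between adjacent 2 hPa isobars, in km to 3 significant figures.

Coriolis parameter at 51°S:
f = 2Ω sin φ = 2 × 7.29×10⁻⁵ × sin 51° = 1.13×10⁻⁴ s⁻¹
Geostrophic balance rearranged: |∂P/∂n| = f ρ V_g
|∂P/∂n| = 1.13×10⁻⁴ × 0.846 × 24.0 = 2.30×10⁻³ Pa/m
Isobar spacing: Δn = ΔP/|∂P/∂n| = 200 Pa / 2.30×10⁻³ Pa/m = 86934 m ≈ 86.9 km

86.9 km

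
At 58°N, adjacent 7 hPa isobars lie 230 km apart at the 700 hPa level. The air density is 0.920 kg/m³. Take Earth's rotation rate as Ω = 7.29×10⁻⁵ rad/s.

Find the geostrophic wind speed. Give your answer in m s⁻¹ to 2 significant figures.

Coriolis parameter at 58°N:
f = 2Ω sin φ = 2 × 7.29×10⁻⁵ × sin 58° = 1.24×10⁻⁴ s⁻¹
Pressure gradient: |∂P/∂n| = 700 Pa / 230000 m = 3.04×10⁻³ Pa/m
Geostrophic balance (pressure-gradient force = Coriolis force):
V_g = (1/(fρ)) |∂P/∂n| = 3.04×10⁻³ / (1.24×10⁻⁴ × 0.920) = 26.8 m/s

27 m s⁻¹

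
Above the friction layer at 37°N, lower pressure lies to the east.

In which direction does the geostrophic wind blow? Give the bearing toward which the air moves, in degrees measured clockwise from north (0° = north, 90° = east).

180°

The pressure-gradient force points toward the east (bearing 090°).
Geostrophic balance: in the Northern Hemisphere the Coriolis force deflects motion to the right, so the geostrophic wind blows 90° to the right of the pressure-gradient force (low pressure on the left).
Rotating 090° by 90° clockwise gives 180° — the wind blows toward the south.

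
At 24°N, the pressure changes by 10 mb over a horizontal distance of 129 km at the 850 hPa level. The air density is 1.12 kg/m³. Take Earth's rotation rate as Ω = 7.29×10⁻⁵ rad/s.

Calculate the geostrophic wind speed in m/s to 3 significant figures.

117 m/s

Coriolis parameter at 24°N:
f = 2Ω sin φ = 2 × 7.29×10⁻⁵ × sin 24° = 5.93×10⁻⁵ s⁻¹
Pressure gradient: |∂P/∂n| = 1000 Pa / 129000 m = 7.75×10⁻³ Pa/m
Geostrophic balance (pressure-gradient force = Coriolis force):
V_g = (1/(fρ)) |∂P/∂n| = 7.75×10⁻³ / (5.93×10⁻⁵ × 1.12) = 117 m/s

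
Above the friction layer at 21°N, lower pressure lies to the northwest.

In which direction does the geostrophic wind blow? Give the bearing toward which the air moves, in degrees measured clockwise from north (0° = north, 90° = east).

045°

The pressure-gradient force points toward the northwest (bearing 315°).
Geostrophic balance: in the Northern Hemisphere the Coriolis force deflects motion to the right, so the geostrophic wind blows 90° to the right of the pressure-gradient force (low pressure on the left).
Rotating 315° by 90° clockwise gives 045° — the wind blows toward the northeast.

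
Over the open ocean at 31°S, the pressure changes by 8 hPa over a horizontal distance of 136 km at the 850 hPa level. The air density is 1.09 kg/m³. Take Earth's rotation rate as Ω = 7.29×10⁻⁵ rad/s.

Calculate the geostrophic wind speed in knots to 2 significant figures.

Coriolis parameter at 31°S:
f = 2Ω sin φ = 2 × 7.29×10⁻⁵ × sin 31° = 7.51×10⁻⁵ s⁻¹
Pressure gradient: |∂P/∂n| = 800 Pa / 136000 m = 5.88×10⁻³ Pa/m
Geostrophic balance (pressure-gradient force = Coriolis force):
V_g = (1/(fρ)) |∂P/∂n| = 5.88×10⁻³ / (7.51×10⁻⁵ × 1.09) = 71.9 m/s
Converting: 71.9 m/s × 1.944 = 140 knots

140 knots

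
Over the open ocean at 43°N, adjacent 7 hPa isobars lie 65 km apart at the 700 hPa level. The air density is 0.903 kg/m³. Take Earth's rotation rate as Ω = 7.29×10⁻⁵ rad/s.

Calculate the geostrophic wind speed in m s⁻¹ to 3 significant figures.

120 m s⁻¹

Coriolis parameter at 43°N:
f = 2Ω sin φ = 2 × 7.29×10⁻⁵ × sin 43° = 9.94×10⁻⁵ s⁻¹
Pressure gradient: |∂P/∂n| = 700 Pa / 65000 m = 1.08×10⁻² Pa/m
Geostrophic balance (pressure-gradient force = Coriolis force):
V_g = (1/(fρ)) |∂P/∂n| = 1.08×10⁻² / (9.94×10⁻⁵ × 0.903) = 120 m/s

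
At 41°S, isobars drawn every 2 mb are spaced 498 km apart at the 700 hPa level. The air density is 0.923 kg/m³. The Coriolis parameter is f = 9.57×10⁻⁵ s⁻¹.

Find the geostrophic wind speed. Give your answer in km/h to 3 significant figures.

Pressure gradient: |∂P/∂n| = 200 Pa / 498000 m = 4.02×10⁻⁴ Pa/m
Geostrophic balance (pressure-gradient force = Coriolis force):
V_g = (1/(fρ)) |∂P/∂n| = 4.02×10⁻⁴ / (9.57×10⁻⁵ × 0.923) = 4.55 m/s
Converting: 4.55 m/s × 3.6 = 16.4 km/h

16.4 km/h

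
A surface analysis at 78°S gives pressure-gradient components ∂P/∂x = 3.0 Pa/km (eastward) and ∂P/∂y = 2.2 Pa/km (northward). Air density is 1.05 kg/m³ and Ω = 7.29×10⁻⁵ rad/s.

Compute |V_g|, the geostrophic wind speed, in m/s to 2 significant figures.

Coriolis parameter at 78°S:
f = 2Ω sin φ = 2 × 7.29×10⁻⁵ × sin 78° = 1.43×10⁻⁴ s⁻¹
In the Southern Hemisphere f is negative: f = −1.43×10⁻⁴ s⁻¹.
Component geostrophic relations (x east, y north):
u_g = −(1/(fρ)) ∂P/∂y,  v_g = (1/(fρ)) ∂P/∂x
u_g = −(2.2×10⁻³)/(−1.43×10⁻⁴ × 1.05) = 14.7 m/s;  v_g = (3.0×10⁻³)/(−1.43×10⁻⁴ × 1.05) = −20.0 m/s
|V_g| = √(u_g² + v_g²) = 24.8 m/s

25 m/s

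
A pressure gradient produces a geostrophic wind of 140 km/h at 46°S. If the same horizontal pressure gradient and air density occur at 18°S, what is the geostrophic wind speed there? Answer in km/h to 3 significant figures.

With the same pressure gradient and density, V_g ∝ 1/f ∝ 1/sin φ.
V₂ = V₁ · sin φ₁ / sin φ₂ = 140 × sin 46° / sin 18°
V₂ = 140 × 0.7193/0.3090 = 326 km/h

326 km/h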